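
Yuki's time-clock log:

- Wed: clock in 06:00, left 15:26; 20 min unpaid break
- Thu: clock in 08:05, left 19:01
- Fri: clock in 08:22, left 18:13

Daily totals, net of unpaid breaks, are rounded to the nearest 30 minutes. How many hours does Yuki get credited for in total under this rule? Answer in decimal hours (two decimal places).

Wed: 06:00–15:26 = 9 h 26 min − 20 min = 9 h 6 min → rounds to 9 h 0 min
Thu: 08:05–19:01 = 10 h 56 min → rounds to 11 h 0 min
Fri: 08:22–18:13 = 9 h 51 min → rounds to 10 h 0 min
Total credited: 30 h 0 min.

30.00 hours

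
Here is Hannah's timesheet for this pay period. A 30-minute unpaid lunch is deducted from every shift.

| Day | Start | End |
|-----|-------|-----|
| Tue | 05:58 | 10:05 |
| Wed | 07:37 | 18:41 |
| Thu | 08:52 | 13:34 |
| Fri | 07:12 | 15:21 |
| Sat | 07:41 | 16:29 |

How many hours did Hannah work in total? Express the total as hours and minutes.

Tue: 05:58–10:05 = 4 h 7 min; less 30 min break → 3 h 37 min
Wed: 07:37–18:41 = 11 h 4 min; less 30 min break → 10 h 34 min
Thu: 08:52–13:34 = 4 h 42 min; less 30 min break → 4 h 12 min
Fri: 07:12–15:21 = 8 h 9 min; less 30 min break → 7 h 39 min
Sat: 07:41–16:29 = 8 h 48 min; less 30 min break → 8 h 18 min
Total: 3 h 37 min + 10 h 34 min + 4 h 12 min + 7 h 39 min + 8 h 18 min = 34 h 20 min.

34 h 20 min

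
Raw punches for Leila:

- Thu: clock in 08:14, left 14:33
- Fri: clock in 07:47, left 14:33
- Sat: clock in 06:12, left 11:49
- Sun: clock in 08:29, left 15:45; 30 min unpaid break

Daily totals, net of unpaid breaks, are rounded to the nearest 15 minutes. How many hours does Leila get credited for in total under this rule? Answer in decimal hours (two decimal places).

25.25 hours

Thu: 08:14–14:33 = 6 h 19 min → rounds to 6 h 15 min
Fri: 07:47–14:33 = 6 h 46 min → rounds to 6 h 45 min
Sat: 06:12–11:49 = 5 h 37 min → rounds to 5 h 30 min
Sun: 08:29–15:45 = 7 h 16 min − 30 min = 6 h 46 min → rounds to 6 h 45 min
Total credited: 25 h 15 min.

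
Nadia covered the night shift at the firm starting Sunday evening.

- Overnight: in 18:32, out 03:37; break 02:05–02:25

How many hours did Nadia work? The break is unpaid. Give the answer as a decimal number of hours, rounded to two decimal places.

8.75 hours

Overnight: 18:32 → midnight = 5 h 28 min; midnight → 03:37 = 3 h 37 min; span 9 h 5 min; less 20 min break → 8 h 45 min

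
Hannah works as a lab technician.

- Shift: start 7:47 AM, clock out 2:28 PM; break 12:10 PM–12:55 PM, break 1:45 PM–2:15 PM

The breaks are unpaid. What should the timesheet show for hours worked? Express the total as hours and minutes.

Shift: 7:47 AM–2:28 PM = 6 h 41 min; less 75 min break → 5 h 26 min

5 h 26 min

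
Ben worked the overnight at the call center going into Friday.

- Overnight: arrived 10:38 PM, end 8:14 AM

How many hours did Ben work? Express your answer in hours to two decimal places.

Overnight: 10:38 PM → midnight = 1 h 22 min; midnight → 8:14 AM = 8 h 14 min; span 9 h 36 min

9.60 hours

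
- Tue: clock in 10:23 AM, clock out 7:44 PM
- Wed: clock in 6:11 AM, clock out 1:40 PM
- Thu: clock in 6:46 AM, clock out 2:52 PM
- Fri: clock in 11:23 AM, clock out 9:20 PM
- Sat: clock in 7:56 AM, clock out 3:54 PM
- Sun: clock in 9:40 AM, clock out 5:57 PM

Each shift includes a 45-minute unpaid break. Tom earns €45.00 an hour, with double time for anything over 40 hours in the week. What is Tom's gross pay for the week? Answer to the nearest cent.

€2397.00

Tue: 10:23 AM–7:44 PM = 9 h 21 min; less 45 min break → 8 h 36 min
Wed: 6:11 AM–1:40 PM = 7 h 29 min; less 45 min break → 6 h 44 min
Thu: 6:46 AM–2:52 PM = 8 h 6 min; less 45 min break → 7 h 21 min
Fri: 11:23 AM–9:20 PM = 9 h 57 min; less 45 min break → 9 h 12 min
Sat: 7:56 AM–3:54 PM = 7 h 58 min; less 45 min break → 7 h 13 min
Sun: 9:40 AM–5:57 PM = 8 h 17 min; less 45 min break → 7 h 32 min
Total worked: 46 h 38 min = 2798 min.
Regular 40 h 0 min = 2400 min at €45.00/h; overtime 6 h 38 min = 398 min at €90.00/h.
Pay = (2400 × €45.00 + 398 × €90.00) ÷ 60 = €2397.00.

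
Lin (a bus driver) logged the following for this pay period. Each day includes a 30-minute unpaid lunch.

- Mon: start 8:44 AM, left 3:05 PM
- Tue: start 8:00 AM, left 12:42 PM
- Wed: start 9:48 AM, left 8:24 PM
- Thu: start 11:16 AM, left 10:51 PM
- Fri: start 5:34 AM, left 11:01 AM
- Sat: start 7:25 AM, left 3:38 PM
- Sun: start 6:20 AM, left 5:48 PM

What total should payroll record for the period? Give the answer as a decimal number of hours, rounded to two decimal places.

54.87 hours

Mon: 8:44 AM–3:05 PM = 6 h 21 min; less 30 min break → 5 h 51 min
Tue: 8:00 AM–12:42 PM = 4 h 42 min; less 30 min break → 4 h 12 min
Wed: 9:48 AM–8:24 PM = 10 h 36 min; less 30 min break → 10 h 6 min
Thu: 11:16 AM–10:51 PM = 11 h 35 min; less 30 min break → 11 h 5 min
Fri: 5:34 AM–11:01 AM = 5 h 27 min; less 30 min break → 4 h 57 min
Sat: 7:25 AM–3:38 PM = 8 h 13 min; less 30 min break → 7 h 43 min
Sun: 6:20 AM–5:48 PM = 11 h 28 min; less 30 min break → 10 h 58 min
Total: 5 h 51 min + 4 h 12 min + 10 h 6 min + 11 h 5 min + 4 h 57 min + 7 h 43 min + 10 h 58 min = 54 h 52 min.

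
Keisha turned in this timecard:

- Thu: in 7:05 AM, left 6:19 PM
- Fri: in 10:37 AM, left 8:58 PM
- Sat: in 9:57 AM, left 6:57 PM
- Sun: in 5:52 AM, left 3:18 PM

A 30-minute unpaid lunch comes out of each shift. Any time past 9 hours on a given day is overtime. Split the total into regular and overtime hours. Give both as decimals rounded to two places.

Thu: 7:05 AM–6:19 PM = 11 h 14 min; less 30 min break → 10 h 44 min
Fri: 10:37 AM–8:58 PM = 10 h 21 min; less 30 min break → 9 h 51 min
Sat: 9:57 AM–6:57 PM = 9 h 0 min; less 30 min break → 8 h 30 min
Sun: 5:52 AM–3:18 PM = 9 h 26 min; less 30 min break → 8 h 56 min
Thu reg 9 h 0 min / OT 1 h 44 min; Fri reg 9 h 0 min / OT 0 h 51 min; Sat reg 8 h 30 min / OT 0 h 0 min; Sun reg 8 h 56 min / OT 0 h 0 min.
Totals: regular 35 h 26 min, overtime 2 h 35 min.

Regular 35.43 hours, overtime 2.58 hours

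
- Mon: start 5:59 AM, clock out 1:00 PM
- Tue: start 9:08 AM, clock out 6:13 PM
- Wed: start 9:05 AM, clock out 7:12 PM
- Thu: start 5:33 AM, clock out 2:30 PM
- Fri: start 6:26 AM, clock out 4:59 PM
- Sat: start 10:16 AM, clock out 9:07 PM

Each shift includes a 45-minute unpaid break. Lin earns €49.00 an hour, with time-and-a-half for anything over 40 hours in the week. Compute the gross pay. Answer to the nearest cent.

€2846.90

Mon: 5:59 AM–1:00 PM = 7 h 1 min; less 45 min break → 6 h 16 min
Tue: 9:08 AM–6:13 PM = 9 h 5 min; less 45 min break → 8 h 20 min
Wed: 9:05 AM–7:12 PM = 10 h 7 min; less 45 min break → 9 h 22 min
Thu: 5:33 AM–2:30 PM = 8 h 57 min; less 45 min break → 8 h 12 min
Fri: 6:26 AM–4:59 PM = 10 h 33 min; less 45 min break → 9 h 48 min
Sat: 10:16 AM–9:07 PM = 10 h 51 min; less 45 min break → 10 h 6 min
Total worked: 52 h 4 min = 3124 min.
Regular 40 h 0 min = 2400 min at €49.00/h; overtime 12 h 4 min = 724 min at €73.50/h.
Pay = (2400 × €49.00 + 724 × €73.50) ÷ 60 = €2846.90.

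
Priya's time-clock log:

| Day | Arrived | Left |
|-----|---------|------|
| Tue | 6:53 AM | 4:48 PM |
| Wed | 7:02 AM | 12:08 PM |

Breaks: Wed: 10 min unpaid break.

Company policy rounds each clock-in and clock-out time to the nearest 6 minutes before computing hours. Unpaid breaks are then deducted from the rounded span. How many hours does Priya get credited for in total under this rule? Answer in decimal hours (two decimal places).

14.83 hours

Tue: in 6:53 AM→6:54 AM, out 4:48 PM→4:48 PM; 9 h 54 min
Wed: in 7:02 AM→7:00 AM, out 12:08 PM→12:06 PM; 5 h 6 min − 10 min = 4 h 56 min
Total credited: 14 h 50 min.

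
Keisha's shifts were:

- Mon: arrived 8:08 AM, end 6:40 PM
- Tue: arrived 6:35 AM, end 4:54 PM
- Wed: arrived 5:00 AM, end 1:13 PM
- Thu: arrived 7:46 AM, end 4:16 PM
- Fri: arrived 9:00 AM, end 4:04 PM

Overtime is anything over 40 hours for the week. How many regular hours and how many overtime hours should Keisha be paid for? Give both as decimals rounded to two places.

Regular 40.00 hours, overtime 4.63 hours

Mon: 8:08 AM–6:40 PM = 10 h 32 min
Tue: 6:35 AM–4:54 PM = 10 h 19 min
Wed: 5:00 AM–1:13 PM = 8 h 13 min
Thu: 7:46 AM–4:16 PM = 8 h 30 min
Fri: 9:00 AM–4:04 PM = 7 h 4 min
Total worked: 44 h 38 min = 44.63 h.
Threshold 40 h → overtime 4 h 38 min, regular 40 h 0 min.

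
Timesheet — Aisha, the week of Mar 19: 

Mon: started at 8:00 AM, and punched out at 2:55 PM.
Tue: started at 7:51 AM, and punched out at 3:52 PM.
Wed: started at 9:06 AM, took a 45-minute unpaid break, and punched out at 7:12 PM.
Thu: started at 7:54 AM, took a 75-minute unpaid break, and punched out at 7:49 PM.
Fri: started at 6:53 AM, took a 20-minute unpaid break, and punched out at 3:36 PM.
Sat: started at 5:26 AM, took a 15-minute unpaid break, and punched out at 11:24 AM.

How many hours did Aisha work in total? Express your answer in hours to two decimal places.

49.05 hours

Mon: 8:00 AM–2:55 PM = 6 h 55 min
Tue: 7:51 AM–3:52 PM = 8 h 1 min
Wed: 9:06 AM–7:12 PM = 10 h 6 min; less 45 min break → 9 h 21 min
Thu: 7:54 AM–7:49 PM = 11 h 55 min; less 75 min break → 10 h 40 min
Fri: 6:53 AM–3:36 PM = 8 h 43 min; less 20 min break → 8 h 23 min
Sat: 5:26 AM–11:24 AM = 5 h 58 min; less 15 min break → 5 h 43 min
Total: 6 h 55 min + 8 h 1 min + 9 h 21 min + 10 h 40 min + 8 h 23 min + 5 h 43 min = 49 h 3 min.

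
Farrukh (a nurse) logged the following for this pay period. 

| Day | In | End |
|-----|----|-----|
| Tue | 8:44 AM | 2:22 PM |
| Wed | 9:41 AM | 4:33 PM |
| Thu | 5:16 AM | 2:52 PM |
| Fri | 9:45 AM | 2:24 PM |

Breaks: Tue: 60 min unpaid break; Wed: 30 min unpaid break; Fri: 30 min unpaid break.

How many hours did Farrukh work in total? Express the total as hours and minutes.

Tue: 8:44 AM–2:22 PM = 5 h 38 min; less 60 min break → 4 h 38 min
Wed: 9:41 AM–4:33 PM = 6 h 52 min; less 30 min break → 6 h 22 min
Thu: 5:16 AM–2:52 PM = 9 h 36 min
Fri: 9:45 AM–2:24 PM = 4 h 39 min; less 30 min break → 4 h 9 min
Total: 4 h 38 min + 6 h 22 min + 9 h 36 min + 4 h 9 min = 24 h 45 min.

24 h 45 min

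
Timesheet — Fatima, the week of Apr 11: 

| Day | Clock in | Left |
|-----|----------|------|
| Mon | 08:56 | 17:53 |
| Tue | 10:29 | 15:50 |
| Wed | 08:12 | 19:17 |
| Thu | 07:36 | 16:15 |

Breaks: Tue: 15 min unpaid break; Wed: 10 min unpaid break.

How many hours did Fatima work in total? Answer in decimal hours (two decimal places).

33.62 hours

Mon: 08:56–17:53 = 8 h 57 min
Tue: 10:29–15:50 = 5 h 21 min; less 15 min break → 5 h 6 min
Wed: 08:12–19:17 = 11 h 5 min; less 10 min break → 10 h 55 min
Thu: 07:36–16:15 = 8 h 39 min
Total: 8 h 57 min + 5 h 6 min + 10 h 55 min + 8 h 39 min = 33 h 37 min.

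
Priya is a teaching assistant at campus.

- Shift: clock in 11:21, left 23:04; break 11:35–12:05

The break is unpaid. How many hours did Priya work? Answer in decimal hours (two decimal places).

11.22 hours

Shift: 11:21–23:04 = 11 h 43 min; less 30 min break → 11 h 13 min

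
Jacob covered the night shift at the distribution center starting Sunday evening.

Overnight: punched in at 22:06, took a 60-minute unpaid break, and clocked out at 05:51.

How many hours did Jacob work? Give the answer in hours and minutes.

Overnight: 22:06 → midnight = 1 h 54 min; midnight → 05:51 = 5 h 51 min; span 7 h 45 min; less 60 min break → 6 h 45 min

6 h 45 min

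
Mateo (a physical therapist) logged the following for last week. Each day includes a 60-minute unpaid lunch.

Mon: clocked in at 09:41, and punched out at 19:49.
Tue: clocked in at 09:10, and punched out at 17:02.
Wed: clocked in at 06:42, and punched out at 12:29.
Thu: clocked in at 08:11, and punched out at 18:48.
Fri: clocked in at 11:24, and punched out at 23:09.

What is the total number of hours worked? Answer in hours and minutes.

Mon: 09:41–19:49 = 10 h 8 min; less 60 min break → 9 h 8 min
Tue: 09:10–17:02 = 7 h 52 min; less 60 min break → 6 h 52 min
Wed: 06:42–12:29 = 5 h 47 min; less 60 min break → 4 h 47 min
Thu: 08:11–18:48 = 10 h 37 min; less 60 min break → 9 h 37 min
Fri: 11:24–23:09 = 11 h 45 min; less 60 min break → 10 h 45 min
Total: 9 h 8 min + 6 h 52 min + 4 h 47 min + 9 h 37 min + 10 h 45 min = 41 h 9 min.

41 h 9 min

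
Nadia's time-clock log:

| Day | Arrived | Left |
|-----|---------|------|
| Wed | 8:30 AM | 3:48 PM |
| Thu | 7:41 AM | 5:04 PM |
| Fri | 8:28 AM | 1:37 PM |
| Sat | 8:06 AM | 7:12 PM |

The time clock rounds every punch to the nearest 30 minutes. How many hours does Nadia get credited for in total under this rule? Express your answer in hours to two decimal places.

33.00 hours

Wed: in 8:30 AM→8:30 AM, out 3:48 PM→4:00 PM; 7 h 30 min
Thu: in 7:41 AM→7:30 AM, out 5:04 PM→5:00 PM; 9 h 30 min
Fri: in 8:28 AM→8:30 AM, out 1:37 PM→1:30 PM; 5 h 0 min
Sat: in 8:06 AM→8:00 AM, out 7:12 PM→7:00 PM; 11 h 0 min
Total credited: 33 h 0 min.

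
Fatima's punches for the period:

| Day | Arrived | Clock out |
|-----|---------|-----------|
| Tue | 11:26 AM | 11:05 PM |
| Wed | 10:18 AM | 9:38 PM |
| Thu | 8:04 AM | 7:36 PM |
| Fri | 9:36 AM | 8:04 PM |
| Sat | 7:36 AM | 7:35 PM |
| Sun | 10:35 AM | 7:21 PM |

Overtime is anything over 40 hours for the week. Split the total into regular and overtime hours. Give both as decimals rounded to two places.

Tue: 11:26 AM–11:05 PM = 11 h 39 min
Wed: 10:18 AM–9:38 PM = 11 h 20 min
Thu: 8:04 AM–7:36 PM = 11 h 32 min
Fri: 9:36 AM–8:04 PM = 10 h 28 min
Sat: 7:36 AM–7:35 PM = 11 h 59 min
Sun: 10:35 AM–7:21 PM = 8 h 46 min
Total worked: 65 h 44 min = 65.73 h.
Threshold 40 h → overtime 25 h 44 min, regular 40 h 0 min.

Regular 40.00 hours, overtime 25.73 hours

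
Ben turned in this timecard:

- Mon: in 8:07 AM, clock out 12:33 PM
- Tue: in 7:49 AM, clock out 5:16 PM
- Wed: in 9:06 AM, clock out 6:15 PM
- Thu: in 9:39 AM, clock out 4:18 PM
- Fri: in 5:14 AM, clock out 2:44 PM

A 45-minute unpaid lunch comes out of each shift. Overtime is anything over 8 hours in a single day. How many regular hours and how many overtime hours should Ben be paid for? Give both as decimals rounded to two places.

Mon: 8:07 AM–12:33 PM = 4 h 26 min; less 45 min break → 3 h 41 min
Tue: 7:49 AM–5:16 PM = 9 h 27 min; less 45 min break → 8 h 42 min
Wed: 9:06 AM–6:15 PM = 9 h 9 min; less 45 min break → 8 h 24 min
Thu: 9:39 AM–4:18 PM = 6 h 39 min; less 45 min break → 5 h 54 min
Fri: 5:14 AM–2:44 PM = 9 h 30 min; less 45 min break → 8 h 45 min
Mon reg 3 h 41 min / OT 0 h 0 min; Tue reg 8 h 0 min / OT 0 h 42 min; Wed reg 8 h 0 min / OT 0 h 24 min; Thu reg 5 h 54 min / OT 0 h 0 min; Fri reg 8 h 0 min / OT 0 h 45 min.
Totals: regular 33 h 35 min, overtime 1 h 51 min.

Regular 33.58 hours, overtime 1.85 hours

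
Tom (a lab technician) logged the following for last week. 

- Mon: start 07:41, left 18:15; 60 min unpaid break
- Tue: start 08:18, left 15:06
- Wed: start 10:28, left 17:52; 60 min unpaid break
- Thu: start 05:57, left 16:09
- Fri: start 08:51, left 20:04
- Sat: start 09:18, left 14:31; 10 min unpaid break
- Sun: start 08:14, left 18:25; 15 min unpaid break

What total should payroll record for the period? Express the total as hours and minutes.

59 h 10 min

Mon: 07:41–18:15 = 10 h 34 min; less 60 min break → 9 h 34 min
Tue: 08:18–15:06 = 6 h 48 min
Wed: 10:28–17:52 = 7 h 24 min; less 60 min break → 6 h 24 min
Thu: 05:57–16:09 = 10 h 12 min
Fri: 08:51–20:04 = 11 h 13 min
Sat: 09:18–14:31 = 5 h 13 min; less 10 min break → 5 h 3 min
Sun: 08:14–18:25 = 10 h 11 min; less 15 min break → 9 h 56 min
Total: 9 h 34 min + 6 h 48 min + 6 h 24 min + 10 h 12 min + 11 h 13 min + 5 h 3 min + 9 h 56 min = 59 h 10 min.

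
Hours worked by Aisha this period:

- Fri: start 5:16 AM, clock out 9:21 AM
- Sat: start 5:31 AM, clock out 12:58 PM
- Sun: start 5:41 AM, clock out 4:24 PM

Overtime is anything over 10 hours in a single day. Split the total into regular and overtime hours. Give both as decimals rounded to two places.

Fri: 5:16 AM–9:21 AM = 4 h 5 min
Sat: 5:31 AM–12:58 PM = 7 h 27 min
Sun: 5:41 AM–4:24 PM = 10 h 43 min
Fri reg 4 h 5 min / OT 0 h 0 min; Sat reg 7 h 27 min / OT 0 h 0 min; Sun reg 10 h 0 min / OT 0 h 43 min.
Totals: regular 21 h 32 min, overtime 0 h 43 min.

Regular 21.53 hours, overtime 0.72 hours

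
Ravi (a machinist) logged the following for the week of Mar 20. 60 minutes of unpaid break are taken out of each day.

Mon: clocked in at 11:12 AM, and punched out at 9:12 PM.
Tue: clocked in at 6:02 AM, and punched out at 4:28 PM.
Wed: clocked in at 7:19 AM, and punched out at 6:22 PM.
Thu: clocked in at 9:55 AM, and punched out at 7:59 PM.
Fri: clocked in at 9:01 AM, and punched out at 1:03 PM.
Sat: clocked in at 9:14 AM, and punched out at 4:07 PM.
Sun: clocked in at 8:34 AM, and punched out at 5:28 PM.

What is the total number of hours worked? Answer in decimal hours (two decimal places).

54.37 hours

Mon: 11:12 AM–9:12 PM = 10 h 0 min; less 60 min break → 9 h 0 min
Tue: 6:02 AM–4:28 PM = 10 h 26 min; less 60 min break → 9 h 26 min
Wed: 7:19 AM–6:22 PM = 11 h 3 min; less 60 min break → 10 h 3 min
Thu: 9:55 AM–7:59 PM = 10 h 4 min; less 60 min break → 9 h 4 min
Fri: 9:01 AM–1:03 PM = 4 h 2 min; less 60 min break → 3 h 2 min
Sat: 9:14 AM–4:07 PM = 6 h 53 min; less 60 min break → 5 h 53 min
Sun: 8:34 AM–5:28 PM = 8 h 54 min; less 60 min break → 7 h 54 min
Total: 9 h 0 min + 9 h 26 min + 10 h 3 min + 9 h 4 min + 3 h 2 min + 5 h 53 min + 7 h 54 min = 54 h 22 min.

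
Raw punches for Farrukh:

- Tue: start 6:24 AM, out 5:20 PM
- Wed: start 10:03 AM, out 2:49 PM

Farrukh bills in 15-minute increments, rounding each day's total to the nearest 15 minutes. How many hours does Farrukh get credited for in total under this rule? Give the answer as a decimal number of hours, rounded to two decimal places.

15.75 hours

Tue: 6:24 AM–5:20 PM = 10 h 56 min → rounds to 11 h 0 min
Wed: 10:03 AM–2:49 PM = 4 h 46 min → rounds to 4 h 45 min
Total credited: 15 h 45 min.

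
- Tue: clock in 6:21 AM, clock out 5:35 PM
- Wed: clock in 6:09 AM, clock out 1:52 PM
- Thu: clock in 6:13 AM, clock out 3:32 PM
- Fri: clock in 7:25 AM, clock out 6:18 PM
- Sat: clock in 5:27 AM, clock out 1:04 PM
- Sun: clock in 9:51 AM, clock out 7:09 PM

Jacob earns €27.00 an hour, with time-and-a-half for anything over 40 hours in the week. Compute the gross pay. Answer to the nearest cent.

€1730.70

Tue: 6:21 AM–5:35 PM = 11 h 14 min
Wed: 6:09 AM–1:52 PM = 7 h 43 min
Thu: 6:13 AM–3:32 PM = 9 h 19 min
Fri: 7:25 AM–6:18 PM = 10 h 53 min
Sat: 5:27 AM–1:04 PM = 7 h 37 min
Sun: 9:51 AM–7:09 PM = 9 h 18 min
Total worked: 56 h 4 min = 3364 min.
Regular 40 h 0 min = 2400 min at €27.00/h; overtime 16 h 4 min = 964 min at €40.50/h.
Pay = (2400 × €27.00 + 964 × €40.50) ÷ 60 = €1730.70.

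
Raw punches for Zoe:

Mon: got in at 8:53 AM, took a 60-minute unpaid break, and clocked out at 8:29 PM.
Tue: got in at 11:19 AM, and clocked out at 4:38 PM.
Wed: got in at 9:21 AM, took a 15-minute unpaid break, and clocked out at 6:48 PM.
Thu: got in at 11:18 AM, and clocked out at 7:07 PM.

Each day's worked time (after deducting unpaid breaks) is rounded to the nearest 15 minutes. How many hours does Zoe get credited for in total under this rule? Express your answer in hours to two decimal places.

Mon: 8:53 AM–8:29 PM = 11 h 36 min − 60 min = 10 h 36 min → rounds to 10 h 30 min
Tue: 11:19 AM–4:38 PM = 5 h 19 min → rounds to 5 h 15 min
Wed: 9:21 AM–6:48 PM = 9 h 27 min − 15 min = 9 h 12 min → rounds to 9 h 15 min
Thu: 11:18 AM–7:07 PM = 7 h 49 min → rounds to 7 h 45 min
Total credited: 32 h 45 min.

32.75 hours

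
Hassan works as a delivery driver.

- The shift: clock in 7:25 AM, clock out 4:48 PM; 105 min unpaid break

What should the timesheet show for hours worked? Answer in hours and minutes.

The shift: 7:25 AM–4:48 PM = 9 h 23 min; less 105 min break → 7 h 38 min

7 h 38 min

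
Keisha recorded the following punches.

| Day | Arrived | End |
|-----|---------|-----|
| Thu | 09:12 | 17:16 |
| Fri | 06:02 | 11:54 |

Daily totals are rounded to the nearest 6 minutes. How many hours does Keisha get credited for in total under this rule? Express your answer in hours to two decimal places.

14.00 hours

Thu: 09:12–17:16 = 8 h 4 min → rounds to 8 h 6 min
Fri: 06:02–11:54 = 5 h 52 min → rounds to 5 h 54 min
Total credited: 14 h 0 min.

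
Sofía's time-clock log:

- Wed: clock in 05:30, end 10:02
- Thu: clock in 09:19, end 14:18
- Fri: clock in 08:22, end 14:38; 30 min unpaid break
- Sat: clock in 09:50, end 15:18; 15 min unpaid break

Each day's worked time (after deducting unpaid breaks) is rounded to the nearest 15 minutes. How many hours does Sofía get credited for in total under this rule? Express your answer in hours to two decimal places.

Wed: 05:30–10:02 = 4 h 32 min → rounds to 4 h 30 min
Thu: 09:19–14:18 = 4 h 59 min → rounds to 5 h 0 min
Fri: 08:22–14:38 = 6 h 16 min − 30 min = 5 h 46 min → rounds to 5 h 45 min
Sat: 09:50–15:18 = 5 h 28 min − 15 min = 5 h 13 min → rounds to 5 h 15 min
Total credited: 20 h 30 min.

20.50 hours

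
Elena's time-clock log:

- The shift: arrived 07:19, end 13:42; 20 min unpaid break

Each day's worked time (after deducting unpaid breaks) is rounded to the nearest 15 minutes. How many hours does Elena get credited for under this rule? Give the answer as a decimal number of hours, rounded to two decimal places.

6.00 hours

The shift: 07:19–13:42 = 6 h 23 min − 20 min = 6 h 3 min → rounds to 6 h 0 min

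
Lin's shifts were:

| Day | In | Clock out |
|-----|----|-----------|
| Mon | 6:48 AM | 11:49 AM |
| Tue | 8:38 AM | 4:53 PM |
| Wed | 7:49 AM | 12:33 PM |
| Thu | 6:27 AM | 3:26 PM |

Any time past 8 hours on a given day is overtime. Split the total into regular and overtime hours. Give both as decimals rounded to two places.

Regular 25.75 hours, overtime 1.23 hours

Mon: 6:48 AM–11:49 AM = 5 h 1 min
Tue: 8:38 AM–4:53 PM = 8 h 15 min
Wed: 7:49 AM–12:33 PM = 4 h 44 min
Thu: 6:27 AM–3:26 PM = 8 h 59 min
Mon reg 5 h 1 min / OT 0 h 0 min; Tue reg 8 h 0 min / OT 0 h 15 min; Wed reg 4 h 44 min / OT 0 h 0 min; Thu reg 8 h 0 min / OT 0 h 59 min.
Totals: regular 25 h 45 min, overtime 1 h 14 min.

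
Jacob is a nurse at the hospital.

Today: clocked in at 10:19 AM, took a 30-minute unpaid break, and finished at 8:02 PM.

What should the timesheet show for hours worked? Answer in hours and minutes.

Today: 10:19 AM–8:02 PM = 9 h 43 min; less 30 min break → 9 h 13 min

9 h 13 min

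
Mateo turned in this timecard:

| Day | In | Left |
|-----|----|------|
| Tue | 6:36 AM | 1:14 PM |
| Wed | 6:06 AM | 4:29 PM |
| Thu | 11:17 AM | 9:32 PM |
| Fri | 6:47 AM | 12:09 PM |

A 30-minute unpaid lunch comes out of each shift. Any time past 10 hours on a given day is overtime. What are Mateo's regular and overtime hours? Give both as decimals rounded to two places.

Regular 30.63 hours, overtime 0.00 hours

Tue: 6:36 AM–1:14 PM = 6 h 38 min; less 30 min break → 6 h 8 min
Wed: 6:06 AM–4:29 PM = 10 h 23 min; less 30 min break → 9 h 53 min
Thu: 11:17 AM–9:32 PM = 10 h 15 min; less 30 min break → 9 h 45 min
Fri: 6:47 AM–12:09 PM = 5 h 22 min; less 30 min break → 4 h 52 min
Tue reg 6 h 8 min / OT 0 h 0 min; Wed reg 9 h 53 min / OT 0 h 0 min; Thu reg 9 h 45 min / OT 0 h 0 min; Fri reg 4 h 52 min / OT 0 h 0 min.
Totals: regular 30 h 38 min, overtime 0 h 0 min.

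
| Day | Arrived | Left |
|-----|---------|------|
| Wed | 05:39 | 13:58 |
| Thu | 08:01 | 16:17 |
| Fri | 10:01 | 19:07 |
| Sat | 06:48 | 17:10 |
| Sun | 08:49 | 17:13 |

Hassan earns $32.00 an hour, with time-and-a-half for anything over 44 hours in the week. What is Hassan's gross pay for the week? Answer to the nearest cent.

$1429.60

Wed: 05:39–13:58 = 8 h 19 min
Thu: 08:01–16:17 = 8 h 16 min
Fri: 10:01–19:07 = 9 h 6 min
Sat: 06:48–17:10 = 10 h 22 min
Sun: 08:49–17:13 = 8 h 24 min
Total worked: 44 h 27 min = 2667 min.
Regular 44 h 0 min = 2640 min at $32.00/h; overtime 0 h 27 min = 27 min at $48.00/h.
Pay = (2640 × $32.00 + 27 × $48.00) ÷ 60 = $1429.60.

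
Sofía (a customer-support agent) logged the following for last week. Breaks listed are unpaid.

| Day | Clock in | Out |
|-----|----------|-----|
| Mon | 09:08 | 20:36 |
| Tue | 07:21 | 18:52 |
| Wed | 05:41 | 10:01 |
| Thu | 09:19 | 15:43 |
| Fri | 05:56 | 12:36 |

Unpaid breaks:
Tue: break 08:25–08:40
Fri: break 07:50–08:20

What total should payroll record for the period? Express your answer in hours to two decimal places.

39.63 hours

Mon: 09:08–20:36 = 11 h 28 min
Tue: 07:21–18:52 = 11 h 31 min; less 15 min break → 11 h 16 min
Wed: 05:41–10:01 = 4 h 20 min
Thu: 09:19–15:43 = 6 h 24 min
Fri: 05:56–12:36 = 6 h 40 min; less 30 min break → 6 h 10 min
Total: 11 h 28 min + 11 h 16 min + 4 h 20 min + 6 h 24 min + 6 h 10 min = 39 h 38 min.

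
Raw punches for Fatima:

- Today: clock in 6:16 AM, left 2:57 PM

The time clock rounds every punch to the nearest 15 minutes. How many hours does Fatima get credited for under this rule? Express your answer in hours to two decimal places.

Today: in 6:16 AM→6:15 AM, out 2:57 PM→3:00 PM; 8 h 45 min

8.75 hours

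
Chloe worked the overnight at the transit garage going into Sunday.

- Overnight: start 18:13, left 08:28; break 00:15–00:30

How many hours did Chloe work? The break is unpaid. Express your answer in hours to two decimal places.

14.00 hours

Overnight: 18:13 → midnight = 5 h 47 min; midnight → 08:28 = 8 h 28 min; span 14 h 15 min; less 15 min break → 14 h 0 min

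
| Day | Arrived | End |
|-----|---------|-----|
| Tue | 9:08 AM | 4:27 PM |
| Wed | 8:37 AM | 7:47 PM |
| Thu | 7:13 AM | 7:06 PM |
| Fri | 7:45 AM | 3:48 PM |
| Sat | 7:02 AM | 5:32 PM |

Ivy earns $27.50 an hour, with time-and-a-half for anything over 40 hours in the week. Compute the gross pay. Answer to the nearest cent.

Tue: 9:08 AM–4:27 PM = 7 h 19 min
Wed: 8:37 AM–7:47 PM = 11 h 10 min
Thu: 7:13 AM–7:06 PM = 11 h 53 min
Fri: 7:45 AM–3:48 PM = 8 h 3 min
Sat: 7:02 AM–5:32 PM = 10 h 30 min
Total worked: 48 h 55 min = 2935 min.
Regular 40 h 0 min = 2400 min at $27.50/h; overtime 8 h 55 min = 535 min at $41.25/h.
Pay = (2400 × $27.50 + 535 × $41.25) ÷ 60 = $1467.81.

$1467.81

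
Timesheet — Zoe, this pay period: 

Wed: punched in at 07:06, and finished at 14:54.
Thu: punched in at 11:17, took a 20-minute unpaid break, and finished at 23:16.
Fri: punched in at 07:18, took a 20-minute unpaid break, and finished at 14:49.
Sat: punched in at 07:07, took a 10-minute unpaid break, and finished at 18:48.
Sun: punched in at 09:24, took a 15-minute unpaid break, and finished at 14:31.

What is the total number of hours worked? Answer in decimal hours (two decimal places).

Wed: 07:06–14:54 = 7 h 48 min
Thu: 11:17–23:16 = 11 h 59 min; less 20 min break → 11 h 39 min
Fri: 07:18–14:49 = 7 h 31 min; less 20 min break → 7 h 11 min
Sat: 07:07–18:48 = 11 h 41 min; less 10 min break → 11 h 31 min
Sun: 09:24–14:31 = 5 h 7 min; less 15 min break → 4 h 52 min
Total: 7 h 48 min + 11 h 39 min + 7 h 11 min + 11 h 31 min + 4 h 52 min = 43 h 1 min.

43.02 hours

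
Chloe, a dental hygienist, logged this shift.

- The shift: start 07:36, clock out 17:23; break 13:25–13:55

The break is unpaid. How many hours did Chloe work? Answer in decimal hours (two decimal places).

The shift: 07:36–17:23 = 9 h 47 min; less 30 min break → 9 h 17 min

9.28 hours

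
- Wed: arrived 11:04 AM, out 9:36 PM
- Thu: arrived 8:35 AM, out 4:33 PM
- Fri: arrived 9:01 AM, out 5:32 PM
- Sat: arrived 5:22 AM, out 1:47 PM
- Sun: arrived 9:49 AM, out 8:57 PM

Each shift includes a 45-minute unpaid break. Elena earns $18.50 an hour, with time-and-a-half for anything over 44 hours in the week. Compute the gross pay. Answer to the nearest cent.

$792.11

Wed: 11:04 AM–9:36 PM = 10 h 32 min; less 45 min break → 9 h 47 min
Thu: 8:35 AM–4:33 PM = 7 h 58 min; less 45 min break → 7 h 13 min
Fri: 9:01 AM–5:32 PM = 8 h 31 min; less 45 min break → 7 h 46 min
Sat: 5:22 AM–1:47 PM = 8 h 25 min; less 45 min break → 7 h 40 min
Sun: 9:49 AM–8:57 PM = 11 h 8 min; less 45 min break → 10 h 23 min
Total worked: 42 h 49 min = 2569 min.
Regular 42 h 49 min = 2569 min at $18.50/h; overtime 0 h 0 min = 0 min at $27.75/h.
Pay = (2569 × $18.50 + 0 × $27.75) ÷ 60 = $792.11.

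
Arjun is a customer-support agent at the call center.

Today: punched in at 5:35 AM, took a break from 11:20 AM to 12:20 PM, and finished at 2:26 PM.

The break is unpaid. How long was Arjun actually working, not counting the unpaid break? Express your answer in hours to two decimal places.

7.85 hours

Today: 5:35 AM–2:26 PM = 8 h 51 min; less 60 min break → 7 h 51 min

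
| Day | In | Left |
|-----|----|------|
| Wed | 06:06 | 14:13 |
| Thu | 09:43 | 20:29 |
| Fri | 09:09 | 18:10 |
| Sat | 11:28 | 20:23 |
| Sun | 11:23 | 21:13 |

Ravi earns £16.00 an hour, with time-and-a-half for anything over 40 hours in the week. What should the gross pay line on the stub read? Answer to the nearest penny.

Wed: 06:06–14:13 = 8 h 7 min
Thu: 09:43–20:29 = 10 h 46 min
Fri: 09:09–18:10 = 9 h 1 min
Sat: 11:28–20:23 = 8 h 55 min
Sun: 11:23–21:13 = 9 h 50 min
Total worked: 46 h 39 min = 2799 min.
Regular 40 h 0 min = 2400 min at £16.00/h; overtime 6 h 39 min = 399 min at £24.00/h.
Pay = (2400 × £16.00 + 399 × £24.00) ÷ 60 = £799.60.

£799.60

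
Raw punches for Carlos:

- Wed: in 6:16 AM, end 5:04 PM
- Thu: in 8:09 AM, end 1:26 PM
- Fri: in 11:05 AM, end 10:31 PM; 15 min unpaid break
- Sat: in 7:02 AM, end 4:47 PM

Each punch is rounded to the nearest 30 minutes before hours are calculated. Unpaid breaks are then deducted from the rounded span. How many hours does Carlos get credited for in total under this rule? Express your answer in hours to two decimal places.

Wed: in 6:16 AM→6:30 AM, out 5:04 PM→5:00 PM; 10 h 30 min
Thu: in 8:09 AM→8:00 AM, out 1:26 PM→1:30 PM; 5 h 30 min
Fri: in 11:05 AM→11:00 AM, out 10:31 PM→10:30 PM; 11 h 30 min − 15 min = 11 h 15 min
Sat: in 7:02 AM→7:00 AM, out 4:47 PM→5:00 PM; 10 h 0 min
Total credited: 37 h 15 min.

37.25 hours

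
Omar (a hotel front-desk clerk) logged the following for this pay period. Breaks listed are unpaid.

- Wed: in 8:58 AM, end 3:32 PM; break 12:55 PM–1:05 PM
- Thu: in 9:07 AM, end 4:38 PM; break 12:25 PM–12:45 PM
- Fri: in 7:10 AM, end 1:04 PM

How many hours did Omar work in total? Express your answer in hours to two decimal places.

19.48 hours

Wed: 8:58 AM–3:32 PM = 6 h 34 min; less 10 min break → 6 h 24 min
Thu: 9:07 AM–4:38 PM = 7 h 31 min; less 20 min break → 7 h 11 min
Fri: 7:10 AM–1:04 PM = 5 h 54 min
Total: 6 h 24 min + 7 h 11 min + 5 h 54 min = 19 h 29 min.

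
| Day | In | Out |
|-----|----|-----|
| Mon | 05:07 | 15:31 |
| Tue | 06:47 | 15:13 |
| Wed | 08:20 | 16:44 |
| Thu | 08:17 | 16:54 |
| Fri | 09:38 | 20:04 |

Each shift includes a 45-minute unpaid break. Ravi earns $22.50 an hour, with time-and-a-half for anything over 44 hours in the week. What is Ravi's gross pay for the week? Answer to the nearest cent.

$957.00

Mon: 05:07–15:31 = 10 h 24 min; less 45 min break → 9 h 39 min
Tue: 06:47–15:13 = 8 h 26 min; less 45 min break → 7 h 41 min
Wed: 08:20–16:44 = 8 h 24 min; less 45 min break → 7 h 39 min
Thu: 08:17–16:54 = 8 h 37 min; less 45 min break → 7 h 52 min
Fri: 09:38–20:04 = 10 h 26 min; less 45 min break → 9 h 41 min
Total worked: 42 h 32 min = 2552 min.
Regular 42 h 32 min = 2552 min at $22.50/h; overtime 0 h 0 min = 0 min at $33.75/h.
Pay = (2552 × $22.50 + 0 × $33.75) ÷ 60 = $957.00.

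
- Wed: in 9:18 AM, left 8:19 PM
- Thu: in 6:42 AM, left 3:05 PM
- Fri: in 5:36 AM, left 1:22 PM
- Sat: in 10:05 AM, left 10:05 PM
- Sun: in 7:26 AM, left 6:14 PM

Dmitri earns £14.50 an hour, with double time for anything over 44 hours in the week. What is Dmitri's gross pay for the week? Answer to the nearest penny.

Wed: 9:18 AM–8:19 PM = 11 h 1 min
Thu: 6:42 AM–3:05 PM = 8 h 23 min
Fri: 5:36 AM–1:22 PM = 7 h 46 min
Sat: 10:05 AM–10:05 PM = 12 h 0 min
Sun: 7:26 AM–6:14 PM = 10 h 48 min
Total worked: 49 h 58 min = 2998 min.
Regular 44 h 0 min = 2640 min at £14.50/h; overtime 5 h 58 min = 358 min at £29.00/h.
Pay = (2640 × £14.50 + 358 × £29.00) ÷ 60 = £811.03.

£811.03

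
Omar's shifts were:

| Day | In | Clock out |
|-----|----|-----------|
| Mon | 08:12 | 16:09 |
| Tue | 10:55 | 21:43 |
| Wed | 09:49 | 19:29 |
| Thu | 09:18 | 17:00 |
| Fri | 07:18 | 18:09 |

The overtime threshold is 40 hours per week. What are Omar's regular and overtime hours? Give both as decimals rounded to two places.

Regular 40.00 hours, overtime 6.97 hours

Mon: 08:12–16:09 = 7 h 57 min
Tue: 10:55–21:43 = 10 h 48 min
Wed: 09:49–19:29 = 9 h 40 min
Thu: 09:18–17:00 = 7 h 42 min
Fri: 07:18–18:09 = 10 h 51 min
Total worked: 46 h 58 min = 46.97 h.
Threshold 40 h → overtime 6 h 58 min, regular 40 h 0 min.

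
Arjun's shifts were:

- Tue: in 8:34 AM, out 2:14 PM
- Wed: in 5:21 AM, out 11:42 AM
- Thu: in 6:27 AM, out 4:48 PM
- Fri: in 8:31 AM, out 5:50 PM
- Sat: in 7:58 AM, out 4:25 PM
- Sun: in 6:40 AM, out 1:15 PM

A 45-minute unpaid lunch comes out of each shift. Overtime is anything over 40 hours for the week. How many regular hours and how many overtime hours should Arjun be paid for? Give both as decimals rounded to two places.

Regular 40.00 hours, overtime 2.22 hours

Tue: 8:34 AM–2:14 PM = 5 h 40 min; less 45 min break → 4 h 55 min
Wed: 5:21 AM–11:42 AM = 6 h 21 min; less 45 min break → 5 h 36 min
Thu: 6:27 AM–4:48 PM = 10 h 21 min; less 45 min break → 9 h 36 min
Fri: 8:31 AM–5:50 PM = 9 h 19 min; less 45 min break → 8 h 34 min
Sat: 7:58 AM–4:25 PM = 8 h 27 min; less 45 min break → 7 h 42 min
Sun: 6:40 AM–1:15 PM = 6 h 35 min; less 45 min break → 5 h 50 min
Total worked: 42 h 13 min = 42.22 h.
Threshold 40 h → overtime 2 h 13 min, regular 40 h 0 min.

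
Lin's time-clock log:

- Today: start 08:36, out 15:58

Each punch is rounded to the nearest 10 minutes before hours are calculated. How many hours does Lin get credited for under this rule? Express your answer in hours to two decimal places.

Today: in 08:36→08:40, out 15:58→16:00; 7 h 20 min

7.33 hours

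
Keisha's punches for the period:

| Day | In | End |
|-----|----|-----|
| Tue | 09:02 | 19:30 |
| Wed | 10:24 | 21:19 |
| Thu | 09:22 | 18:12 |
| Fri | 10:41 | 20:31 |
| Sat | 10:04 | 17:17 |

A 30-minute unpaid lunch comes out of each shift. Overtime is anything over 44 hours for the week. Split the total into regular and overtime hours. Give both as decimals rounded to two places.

Regular 44.00 hours, overtime 0.77 hours

Tue: 09:02–19:30 = 10 h 28 min; less 30 min break → 9 h 58 min
Wed: 10:24–21:19 = 10 h 55 min; less 30 min break → 10 h 25 min
Thu: 09:22–18:12 = 8 h 50 min; less 30 min break → 8 h 20 min
Fri: 10:41–20:31 = 9 h 50 min; less 30 min break → 9 h 20 min
Sat: 10:04–17:17 = 7 h 13 min; less 30 min break → 6 h 43 min
Total worked: 44 h 46 min = 44.77 h.
Threshold 44 h → overtime 0 h 46 min, regular 44 h 0 min.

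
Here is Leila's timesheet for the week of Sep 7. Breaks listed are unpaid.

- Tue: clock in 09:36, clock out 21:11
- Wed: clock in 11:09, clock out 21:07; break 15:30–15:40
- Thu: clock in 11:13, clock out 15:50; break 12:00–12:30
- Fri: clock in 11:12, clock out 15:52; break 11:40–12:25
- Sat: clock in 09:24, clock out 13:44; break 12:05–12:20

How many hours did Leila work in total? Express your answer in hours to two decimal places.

33.50 hours

Tue: 09:36–21:11 = 11 h 35 min
Wed: 11:09–21:07 = 9 h 58 min; less 10 min break → 9 h 48 min
Thu: 11:13–15:50 = 4 h 37 min; less 30 min break → 4 h 7 min
Fri: 11:12–15:52 = 4 h 40 min; less 45 min break → 3 h 55 min
Sat: 09:24–13:44 = 4 h 20 min; less 15 min break → 4 h 5 min
Total: 11 h 35 min + 9 h 48 min + 4 h 7 min + 3 h 55 min + 4 h 5 min = 33 h 30 min.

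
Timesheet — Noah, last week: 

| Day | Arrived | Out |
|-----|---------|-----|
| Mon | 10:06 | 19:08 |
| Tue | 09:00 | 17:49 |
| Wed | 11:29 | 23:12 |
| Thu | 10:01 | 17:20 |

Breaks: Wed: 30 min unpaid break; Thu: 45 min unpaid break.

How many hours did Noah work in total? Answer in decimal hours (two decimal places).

35.63 hours

Mon: 10:06–19:08 = 9 h 2 min
Tue: 09:00–17:49 = 8 h 49 min
Wed: 11:29–23:12 = 11 h 43 min; less 30 min break → 11 h 13 min
Thu: 10:01–17:20 = 7 h 19 min; less 45 min break → 6 h 34 min
Total: 9 h 2 min + 8 h 49 min + 11 h 13 min + 6 h 34 min = 35 h 38 min.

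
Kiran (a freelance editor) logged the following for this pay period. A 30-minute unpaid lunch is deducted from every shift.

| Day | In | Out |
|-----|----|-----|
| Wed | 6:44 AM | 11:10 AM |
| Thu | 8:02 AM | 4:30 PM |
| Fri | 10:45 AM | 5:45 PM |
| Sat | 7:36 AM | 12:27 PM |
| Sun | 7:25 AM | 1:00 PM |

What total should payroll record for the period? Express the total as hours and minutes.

Wed: 6:44 AM–11:10 AM = 4 h 26 min; less 30 min break → 3 h 56 min
Thu: 8:02 AM–4:30 PM = 8 h 28 min; less 30 min break → 7 h 58 min
Fri: 10:45 AM–5:45 PM = 7 h 0 min; less 30 min break → 6 h 30 min
Sat: 7:36 AM–12:27 PM = 4 h 51 min; less 30 min break → 4 h 21 min
Sun: 7:25 AM–1:00 PM = 5 h 35 min; less 30 min break → 5 h 5 min
Total: 3 h 56 min + 7 h 58 min + 6 h 30 min + 4 h 21 min + 5 h 5 min = 27 h 50 min.

27 h 50 min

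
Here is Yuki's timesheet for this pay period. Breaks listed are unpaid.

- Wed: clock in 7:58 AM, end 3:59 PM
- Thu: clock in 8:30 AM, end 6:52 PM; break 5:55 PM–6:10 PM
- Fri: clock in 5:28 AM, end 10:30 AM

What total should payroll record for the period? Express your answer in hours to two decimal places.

Wed: 7:58 AM–3:59 PM = 8 h 1 min
Thu: 8:30 AM–6:52 PM = 10 h 22 min; less 15 min break → 10 h 7 min
Fri: 5:28 AM–10:30 AM = 5 h 2 min
Total: 8 h 1 min + 10 h 7 min + 5 h 2 min = 23 h 10 min.

23.17 hours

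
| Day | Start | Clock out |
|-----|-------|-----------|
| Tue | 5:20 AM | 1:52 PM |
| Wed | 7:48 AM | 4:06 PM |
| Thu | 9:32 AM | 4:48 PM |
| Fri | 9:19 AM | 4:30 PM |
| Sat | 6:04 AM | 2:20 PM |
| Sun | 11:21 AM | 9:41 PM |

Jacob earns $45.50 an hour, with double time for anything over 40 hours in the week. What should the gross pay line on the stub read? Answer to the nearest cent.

$2719.38

Tue: 5:20 AM–1:52 PM = 8 h 32 min
Wed: 7:48 AM–4:06 PM = 8 h 18 min
Thu: 9:32 AM–4:48 PM = 7 h 16 min
Fri: 9:19 AM–4:30 PM = 7 h 11 min
Sat: 6:04 AM–2:20 PM = 8 h 16 min
Sun: 11:21 AM–9:41 PM = 10 h 20 min
Total worked: 49 h 53 min = 2993 min.
Regular 40 h 0 min = 2400 min at $45.50/h; overtime 9 h 53 min = 593 min at $91.00/h.
Pay = (2400 × $45.50 + 593 × $91.00) ÷ 60 = $2719.38.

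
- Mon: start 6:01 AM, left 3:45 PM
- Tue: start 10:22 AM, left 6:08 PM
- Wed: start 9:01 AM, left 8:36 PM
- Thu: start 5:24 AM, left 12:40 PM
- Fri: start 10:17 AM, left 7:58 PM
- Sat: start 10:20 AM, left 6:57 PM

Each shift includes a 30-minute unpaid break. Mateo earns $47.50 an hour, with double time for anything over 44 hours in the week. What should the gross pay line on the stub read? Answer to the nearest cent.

Mon: 6:01 AM–3:45 PM = 9 h 44 min; less 30 min break → 9 h 14 min
Tue: 10:22 AM–6:08 PM = 7 h 46 min; less 30 min break → 7 h 16 min
Wed: 9:01 AM–8:36 PM = 11 h 35 min; less 30 min break → 11 h 5 min
Thu: 5:24 AM–12:40 PM = 7 h 16 min; less 30 min break → 6 h 46 min
Fri: 10:17 AM–7:58 PM = 9 h 41 min; less 30 min break → 9 h 11 min
Sat: 10:20 AM–6:57 PM = 8 h 37 min; less 30 min break → 8 h 7 min
Total worked: 51 h 39 min = 3099 min.
Regular 44 h 0 min = 2640 min at $47.50/h; overtime 7 h 39 min = 459 min at $95.00/h.
Pay = (2640 × $47.50 + 459 × $95.00) ÷ 60 = $2816.75.

$2816.75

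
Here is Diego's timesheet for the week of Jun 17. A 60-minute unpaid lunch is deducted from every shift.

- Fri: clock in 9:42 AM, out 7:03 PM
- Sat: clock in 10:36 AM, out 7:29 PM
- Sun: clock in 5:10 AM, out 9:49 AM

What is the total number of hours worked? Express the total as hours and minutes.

19 h 53 min

Fri: 9:42 AM–7:03 PM = 9 h 21 min; less 60 min break → 8 h 21 min
Sat: 10:36 AM–7:29 PM = 8 h 53 min; less 60 min break → 7 h 53 min
Sun: 5:10 AM–9:49 AM = 4 h 39 min; less 60 min break → 3 h 39 min
Total: 8 h 21 min + 7 h 53 min + 3 h 39 min = 19 h 53 min.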